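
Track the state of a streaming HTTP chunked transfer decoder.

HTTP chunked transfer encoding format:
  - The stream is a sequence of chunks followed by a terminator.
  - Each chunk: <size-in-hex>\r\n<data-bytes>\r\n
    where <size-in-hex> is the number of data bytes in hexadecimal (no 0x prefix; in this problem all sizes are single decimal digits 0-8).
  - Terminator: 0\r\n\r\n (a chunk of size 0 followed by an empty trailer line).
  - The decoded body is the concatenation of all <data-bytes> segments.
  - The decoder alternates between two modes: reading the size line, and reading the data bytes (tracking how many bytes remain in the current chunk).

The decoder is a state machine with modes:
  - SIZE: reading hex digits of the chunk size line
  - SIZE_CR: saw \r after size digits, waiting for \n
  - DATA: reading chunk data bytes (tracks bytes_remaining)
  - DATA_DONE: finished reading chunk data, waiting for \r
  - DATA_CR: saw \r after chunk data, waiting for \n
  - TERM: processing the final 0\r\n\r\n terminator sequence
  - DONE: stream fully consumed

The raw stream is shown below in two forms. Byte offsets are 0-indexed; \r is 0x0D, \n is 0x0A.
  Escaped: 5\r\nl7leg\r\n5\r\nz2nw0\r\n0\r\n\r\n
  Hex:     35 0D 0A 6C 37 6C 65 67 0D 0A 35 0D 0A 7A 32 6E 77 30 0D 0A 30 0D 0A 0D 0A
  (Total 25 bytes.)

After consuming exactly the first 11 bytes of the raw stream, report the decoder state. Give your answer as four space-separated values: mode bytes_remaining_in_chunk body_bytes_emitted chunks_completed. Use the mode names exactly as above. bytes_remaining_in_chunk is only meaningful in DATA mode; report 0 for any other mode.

Answer: SIZE 0 5 1

Derivation:
Byte 0 = '5': mode=SIZE remaining=0 emitted=0 chunks_done=0
Byte 1 = 0x0D: mode=SIZE_CR remaining=0 emitted=0 chunks_done=0
Byte 2 = 0x0A: mode=DATA remaining=5 emitted=0 chunks_done=0
Byte 3 = 'l': mode=DATA remaining=4 emitted=1 chunks_done=0
Byte 4 = '7': mode=DATA remaining=3 emitted=2 chunks_done=0
Byte 5 = 'l': mode=DATA remaining=2 emitted=3 chunks_done=0
Byte 6 = 'e': mode=DATA remaining=1 emitted=4 chunks_done=0
Byte 7 = 'g': mode=DATA_DONE remaining=0 emitted=5 chunks_done=0
Byte 8 = 0x0D: mode=DATA_CR remaining=0 emitted=5 chunks_done=0
Byte 9 = 0x0A: mode=SIZE remaining=0 emitted=5 chunks_done=1
Byte 10 = '5': mode=SIZE remaining=0 emitted=5 chunks_done=1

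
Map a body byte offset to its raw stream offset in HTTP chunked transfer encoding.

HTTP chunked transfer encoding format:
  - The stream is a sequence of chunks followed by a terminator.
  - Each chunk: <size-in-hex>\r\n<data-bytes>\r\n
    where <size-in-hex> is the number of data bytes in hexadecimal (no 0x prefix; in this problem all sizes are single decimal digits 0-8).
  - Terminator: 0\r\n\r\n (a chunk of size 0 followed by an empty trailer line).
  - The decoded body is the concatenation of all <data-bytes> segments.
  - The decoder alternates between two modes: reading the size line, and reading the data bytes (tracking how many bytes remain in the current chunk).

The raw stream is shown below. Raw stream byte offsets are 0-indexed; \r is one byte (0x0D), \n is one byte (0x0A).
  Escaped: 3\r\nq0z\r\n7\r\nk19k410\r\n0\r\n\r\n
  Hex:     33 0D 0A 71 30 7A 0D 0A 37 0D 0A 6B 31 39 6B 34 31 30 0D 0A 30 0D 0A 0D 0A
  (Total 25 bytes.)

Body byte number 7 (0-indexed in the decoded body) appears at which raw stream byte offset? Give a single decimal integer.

Chunk 1: stream[0..1]='3' size=0x3=3, data at stream[3..6]='q0z' -> body[0..3], body so far='q0z'
Chunk 2: stream[8..9]='7' size=0x7=7, data at stream[11..18]='k19k410' -> body[3..10], body so far='q0zk19k410'
Chunk 3: stream[20..21]='0' size=0 (terminator). Final body='q0zk19k410' (10 bytes)
Body byte 7 at stream offset 15

Answer: 15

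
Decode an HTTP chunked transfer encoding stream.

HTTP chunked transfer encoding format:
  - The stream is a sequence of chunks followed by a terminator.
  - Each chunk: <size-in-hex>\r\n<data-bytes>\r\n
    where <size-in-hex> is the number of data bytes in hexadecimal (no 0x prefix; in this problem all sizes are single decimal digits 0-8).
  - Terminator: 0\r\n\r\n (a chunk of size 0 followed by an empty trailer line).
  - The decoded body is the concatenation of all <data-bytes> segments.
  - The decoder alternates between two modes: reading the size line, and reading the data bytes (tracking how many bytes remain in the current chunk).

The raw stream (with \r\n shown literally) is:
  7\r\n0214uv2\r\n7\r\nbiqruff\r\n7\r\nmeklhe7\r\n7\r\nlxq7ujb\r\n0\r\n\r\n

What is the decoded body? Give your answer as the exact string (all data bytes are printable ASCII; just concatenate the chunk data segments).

Chunk 1: stream[0..1]='7' size=0x7=7, data at stream[3..10]='0214uv2' -> body[0..7], body so far='0214uv2'
Chunk 2: stream[12..13]='7' size=0x7=7, data at stream[15..22]='biqruff' -> body[7..14], body so far='0214uv2biqruff'
Chunk 3: stream[24..25]='7' size=0x7=7, data at stream[27..34]='meklhe7' -> body[14..21], body so far='0214uv2biqruffmeklhe7'
Chunk 4: stream[36..37]='7' size=0x7=7, data at stream[39..46]='lxq7ujb' -> body[21..28], body so far='0214uv2biqruffmeklhe7lxq7ujb'
Chunk 5: stream[48..49]='0' size=0 (terminator). Final body='0214uv2biqruffmeklhe7lxq7ujb' (28 bytes)

Answer: 0214uv2biqruffmeklhe7lxq7ujb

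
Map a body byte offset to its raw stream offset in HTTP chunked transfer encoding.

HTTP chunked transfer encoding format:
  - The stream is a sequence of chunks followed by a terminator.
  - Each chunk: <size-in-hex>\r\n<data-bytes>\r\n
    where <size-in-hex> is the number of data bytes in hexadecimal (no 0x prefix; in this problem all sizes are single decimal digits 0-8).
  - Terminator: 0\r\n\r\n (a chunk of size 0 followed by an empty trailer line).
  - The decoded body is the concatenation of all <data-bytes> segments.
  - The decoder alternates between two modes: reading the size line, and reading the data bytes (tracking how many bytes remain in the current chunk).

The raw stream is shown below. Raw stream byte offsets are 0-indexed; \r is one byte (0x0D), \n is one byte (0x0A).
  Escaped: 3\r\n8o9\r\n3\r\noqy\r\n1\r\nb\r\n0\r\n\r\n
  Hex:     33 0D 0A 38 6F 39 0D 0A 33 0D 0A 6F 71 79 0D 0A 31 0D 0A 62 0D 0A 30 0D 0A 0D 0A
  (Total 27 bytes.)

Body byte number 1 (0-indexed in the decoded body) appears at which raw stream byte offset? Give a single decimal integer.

Answer: 4

Derivation:
Chunk 1: stream[0..1]='3' size=0x3=3, data at stream[3..6]='8o9' -> body[0..3], body so far='8o9'
Chunk 2: stream[8..9]='3' size=0x3=3, data at stream[11..14]='oqy' -> body[3..6], body so far='8o9oqy'
Chunk 3: stream[16..17]='1' size=0x1=1, data at stream[19..20]='b' -> body[6..7], body so far='8o9oqyb'
Chunk 4: stream[22..23]='0' size=0 (terminator). Final body='8o9oqyb' (7 bytes)
Body byte 1 at stream offset 4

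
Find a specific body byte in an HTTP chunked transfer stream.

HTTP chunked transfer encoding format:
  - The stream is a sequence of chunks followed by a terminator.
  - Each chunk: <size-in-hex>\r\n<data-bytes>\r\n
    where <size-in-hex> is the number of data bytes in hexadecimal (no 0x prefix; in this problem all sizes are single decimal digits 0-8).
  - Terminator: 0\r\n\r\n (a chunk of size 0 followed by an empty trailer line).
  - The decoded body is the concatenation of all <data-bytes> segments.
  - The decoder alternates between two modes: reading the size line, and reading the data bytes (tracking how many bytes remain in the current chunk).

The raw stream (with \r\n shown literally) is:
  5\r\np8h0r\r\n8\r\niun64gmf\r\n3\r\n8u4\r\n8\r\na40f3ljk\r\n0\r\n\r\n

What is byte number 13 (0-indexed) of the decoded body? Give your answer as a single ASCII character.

Answer: 8

Derivation:
Chunk 1: stream[0..1]='5' size=0x5=5, data at stream[3..8]='p8h0r' -> body[0..5], body so far='p8h0r'
Chunk 2: stream[10..11]='8' size=0x8=8, data at stream[13..21]='iun64gmf' -> body[5..13], body so far='p8h0riun64gmf'
Chunk 3: stream[23..24]='3' size=0x3=3, data at stream[26..29]='8u4' -> body[13..16], body so far='p8h0riun64gmf8u4'
Chunk 4: stream[31..32]='8' size=0x8=8, data at stream[34..42]='a40f3ljk' -> body[16..24], body so far='p8h0riun64gmf8u4a40f3ljk'
Chunk 5: stream[44..45]='0' size=0 (terminator). Final body='p8h0riun64gmf8u4a40f3ljk' (24 bytes)
Body byte 13 = '8'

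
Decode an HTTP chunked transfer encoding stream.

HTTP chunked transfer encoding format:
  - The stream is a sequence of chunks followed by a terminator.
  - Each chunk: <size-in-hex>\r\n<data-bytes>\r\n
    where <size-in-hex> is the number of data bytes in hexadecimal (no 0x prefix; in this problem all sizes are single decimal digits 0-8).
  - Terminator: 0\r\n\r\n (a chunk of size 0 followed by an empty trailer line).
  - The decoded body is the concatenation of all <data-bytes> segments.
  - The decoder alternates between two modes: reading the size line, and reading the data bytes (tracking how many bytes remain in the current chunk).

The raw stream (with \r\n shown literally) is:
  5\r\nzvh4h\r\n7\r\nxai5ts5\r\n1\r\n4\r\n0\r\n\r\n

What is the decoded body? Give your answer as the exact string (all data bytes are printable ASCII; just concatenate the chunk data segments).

Answer: zvh4hxai5ts54

Derivation:
Chunk 1: stream[0..1]='5' size=0x5=5, data at stream[3..8]='zvh4h' -> body[0..5], body so far='zvh4h'
Chunk 2: stream[10..11]='7' size=0x7=7, data at stream[13..20]='xai5ts5' -> body[5..12], body so far='zvh4hxai5ts5'
Chunk 3: stream[22..23]='1' size=0x1=1, data at stream[25..26]='4' -> body[12..13], body so far='zvh4hxai5ts54'
Chunk 4: stream[28..29]='0' size=0 (terminator). Final body='zvh4hxai5ts54' (13 bytes)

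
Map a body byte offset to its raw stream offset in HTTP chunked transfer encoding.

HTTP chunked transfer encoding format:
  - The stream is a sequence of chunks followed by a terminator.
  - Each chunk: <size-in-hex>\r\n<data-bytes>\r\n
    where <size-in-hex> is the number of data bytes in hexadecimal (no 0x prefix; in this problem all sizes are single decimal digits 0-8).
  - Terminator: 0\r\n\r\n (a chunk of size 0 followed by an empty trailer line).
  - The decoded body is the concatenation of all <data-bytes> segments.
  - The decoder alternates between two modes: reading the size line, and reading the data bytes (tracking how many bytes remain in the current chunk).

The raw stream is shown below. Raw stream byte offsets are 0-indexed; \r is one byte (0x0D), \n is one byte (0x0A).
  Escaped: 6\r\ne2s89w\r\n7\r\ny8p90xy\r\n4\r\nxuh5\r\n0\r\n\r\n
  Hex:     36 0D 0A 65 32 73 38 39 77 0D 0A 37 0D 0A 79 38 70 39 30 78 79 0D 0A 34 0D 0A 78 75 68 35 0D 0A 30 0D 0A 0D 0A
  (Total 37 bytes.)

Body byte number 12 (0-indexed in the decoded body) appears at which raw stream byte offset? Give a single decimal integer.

Chunk 1: stream[0..1]='6' size=0x6=6, data at stream[3..9]='e2s89w' -> body[0..6], body so far='e2s89w'
Chunk 2: stream[11..12]='7' size=0x7=7, data at stream[14..21]='y8p90xy' -> body[6..13], body so far='e2s89wy8p90xy'
Chunk 3: stream[23..24]='4' size=0x4=4, data at stream[26..30]='xuh5' -> body[13..17], body so far='e2s89wy8p90xyxuh5'
Chunk 4: stream[32..33]='0' size=0 (terminator). Final body='e2s89wy8p90xyxuh5' (17 bytes)
Body byte 12 at stream offset 20

Answer: 20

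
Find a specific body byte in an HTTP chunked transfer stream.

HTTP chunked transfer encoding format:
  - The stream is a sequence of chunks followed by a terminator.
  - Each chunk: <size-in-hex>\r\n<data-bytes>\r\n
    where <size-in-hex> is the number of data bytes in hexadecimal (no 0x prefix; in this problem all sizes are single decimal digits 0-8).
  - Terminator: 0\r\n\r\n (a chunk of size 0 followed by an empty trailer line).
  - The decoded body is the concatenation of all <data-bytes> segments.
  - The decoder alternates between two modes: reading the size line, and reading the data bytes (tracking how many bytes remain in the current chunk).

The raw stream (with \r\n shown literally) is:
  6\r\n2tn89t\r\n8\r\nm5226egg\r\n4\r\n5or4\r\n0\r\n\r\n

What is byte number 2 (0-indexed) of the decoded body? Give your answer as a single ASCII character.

Answer: n

Derivation:
Chunk 1: stream[0..1]='6' size=0x6=6, data at stream[3..9]='2tn89t' -> body[0..6], body so far='2tn89t'
Chunk 2: stream[11..12]='8' size=0x8=8, data at stream[14..22]='m5226egg' -> body[6..14], body so far='2tn89tm5226egg'
Chunk 3: stream[24..25]='4' size=0x4=4, data at stream[27..31]='5or4' -> body[14..18], body so far='2tn89tm5226egg5or4'
Chunk 4: stream[33..34]='0' size=0 (terminator). Final body='2tn89tm5226egg5or4' (18 bytes)
Body byte 2 = 'n'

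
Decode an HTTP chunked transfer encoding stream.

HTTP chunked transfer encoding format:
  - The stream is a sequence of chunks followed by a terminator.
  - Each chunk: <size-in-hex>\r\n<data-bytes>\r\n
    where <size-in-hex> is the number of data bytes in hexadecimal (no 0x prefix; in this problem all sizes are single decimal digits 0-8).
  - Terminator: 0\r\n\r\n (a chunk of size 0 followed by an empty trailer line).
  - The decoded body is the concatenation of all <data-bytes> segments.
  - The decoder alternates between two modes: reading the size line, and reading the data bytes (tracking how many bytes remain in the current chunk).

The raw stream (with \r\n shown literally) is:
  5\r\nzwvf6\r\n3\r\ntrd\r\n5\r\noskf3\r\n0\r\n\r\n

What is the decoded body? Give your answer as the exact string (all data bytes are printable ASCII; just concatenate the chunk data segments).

Chunk 1: stream[0..1]='5' size=0x5=5, data at stream[3..8]='zwvf6' -> body[0..5], body so far='zwvf6'
Chunk 2: stream[10..11]='3' size=0x3=3, data at stream[13..16]='trd' -> body[5..8], body so far='zwvf6trd'
Chunk 3: stream[18..19]='5' size=0x5=5, data at stream[21..26]='oskf3' -> body[8..13], body so far='zwvf6trdoskf3'
Chunk 4: stream[28..29]='0' size=0 (terminator). Final body='zwvf6trdoskf3' (13 bytes)

Answer: zwvf6trdoskf3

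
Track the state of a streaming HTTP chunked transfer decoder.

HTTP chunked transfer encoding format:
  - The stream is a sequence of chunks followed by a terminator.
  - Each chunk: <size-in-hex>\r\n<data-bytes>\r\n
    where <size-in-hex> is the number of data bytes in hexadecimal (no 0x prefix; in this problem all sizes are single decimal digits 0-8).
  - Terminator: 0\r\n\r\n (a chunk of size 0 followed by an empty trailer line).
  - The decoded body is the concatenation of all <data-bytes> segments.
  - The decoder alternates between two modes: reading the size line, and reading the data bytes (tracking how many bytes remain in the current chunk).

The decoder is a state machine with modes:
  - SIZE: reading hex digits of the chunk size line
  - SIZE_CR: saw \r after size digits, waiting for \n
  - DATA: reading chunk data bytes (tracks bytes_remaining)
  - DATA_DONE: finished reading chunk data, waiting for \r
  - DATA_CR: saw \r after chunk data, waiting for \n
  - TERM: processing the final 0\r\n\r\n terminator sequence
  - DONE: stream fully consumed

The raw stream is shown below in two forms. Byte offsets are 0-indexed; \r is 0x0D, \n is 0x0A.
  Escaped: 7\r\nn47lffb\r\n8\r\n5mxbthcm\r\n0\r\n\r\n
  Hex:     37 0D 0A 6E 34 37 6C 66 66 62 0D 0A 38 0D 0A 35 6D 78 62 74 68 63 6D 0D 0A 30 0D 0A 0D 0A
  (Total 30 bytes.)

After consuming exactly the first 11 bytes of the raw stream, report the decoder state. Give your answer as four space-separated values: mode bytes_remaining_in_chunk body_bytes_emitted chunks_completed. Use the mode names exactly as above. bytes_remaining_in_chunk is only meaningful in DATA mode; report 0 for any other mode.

Answer: DATA_CR 0 7 0

Derivation:
Byte 0 = '7': mode=SIZE remaining=0 emitted=0 chunks_done=0
Byte 1 = 0x0D: mode=SIZE_CR remaining=0 emitted=0 chunks_done=0
Byte 2 = 0x0A: mode=DATA remaining=7 emitted=0 chunks_done=0
Byte 3 = 'n': mode=DATA remaining=6 emitted=1 chunks_done=0
Byte 4 = '4': mode=DATA remaining=5 emitted=2 chunks_done=0
Byte 5 = '7': mode=DATA remaining=4 emitted=3 chunks_done=0
Byte 6 = 'l': mode=DATA remaining=3 emitted=4 chunks_done=0
Byte 7 = 'f': mode=DATA remaining=2 emitted=5 chunks_done=0
Byte 8 = 'f': mode=DATA remaining=1 emitted=6 chunks_done=0
Byte 9 = 'b': mode=DATA_DONE remaining=0 emitted=7 chunks_done=0
Byte 10 = 0x0D: mode=DATA_CR remaining=0 emitted=7 chunks_done=0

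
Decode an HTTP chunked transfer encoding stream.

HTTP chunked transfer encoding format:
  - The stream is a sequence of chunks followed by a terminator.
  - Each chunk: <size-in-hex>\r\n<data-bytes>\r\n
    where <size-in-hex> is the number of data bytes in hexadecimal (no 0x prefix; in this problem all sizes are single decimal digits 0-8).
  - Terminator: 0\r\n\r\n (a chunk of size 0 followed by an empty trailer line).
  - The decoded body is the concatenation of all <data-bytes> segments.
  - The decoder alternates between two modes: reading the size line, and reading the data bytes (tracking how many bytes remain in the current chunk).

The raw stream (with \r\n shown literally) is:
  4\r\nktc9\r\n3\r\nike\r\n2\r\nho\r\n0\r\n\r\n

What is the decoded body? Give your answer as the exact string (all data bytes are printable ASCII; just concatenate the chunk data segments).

Chunk 1: stream[0..1]='4' size=0x4=4, data at stream[3..7]='ktc9' -> body[0..4], body so far='ktc9'
Chunk 2: stream[9..10]='3' size=0x3=3, data at stream[12..15]='ike' -> body[4..7], body so far='ktc9ike'
Chunk 3: stream[17..18]='2' size=0x2=2, data at stream[20..22]='ho' -> body[7..9], body so far='ktc9ikeho'
Chunk 4: stream[24..25]='0' size=0 (terminator). Final body='ktc9ikeho' (9 bytes)

Answer: ktc9ikeho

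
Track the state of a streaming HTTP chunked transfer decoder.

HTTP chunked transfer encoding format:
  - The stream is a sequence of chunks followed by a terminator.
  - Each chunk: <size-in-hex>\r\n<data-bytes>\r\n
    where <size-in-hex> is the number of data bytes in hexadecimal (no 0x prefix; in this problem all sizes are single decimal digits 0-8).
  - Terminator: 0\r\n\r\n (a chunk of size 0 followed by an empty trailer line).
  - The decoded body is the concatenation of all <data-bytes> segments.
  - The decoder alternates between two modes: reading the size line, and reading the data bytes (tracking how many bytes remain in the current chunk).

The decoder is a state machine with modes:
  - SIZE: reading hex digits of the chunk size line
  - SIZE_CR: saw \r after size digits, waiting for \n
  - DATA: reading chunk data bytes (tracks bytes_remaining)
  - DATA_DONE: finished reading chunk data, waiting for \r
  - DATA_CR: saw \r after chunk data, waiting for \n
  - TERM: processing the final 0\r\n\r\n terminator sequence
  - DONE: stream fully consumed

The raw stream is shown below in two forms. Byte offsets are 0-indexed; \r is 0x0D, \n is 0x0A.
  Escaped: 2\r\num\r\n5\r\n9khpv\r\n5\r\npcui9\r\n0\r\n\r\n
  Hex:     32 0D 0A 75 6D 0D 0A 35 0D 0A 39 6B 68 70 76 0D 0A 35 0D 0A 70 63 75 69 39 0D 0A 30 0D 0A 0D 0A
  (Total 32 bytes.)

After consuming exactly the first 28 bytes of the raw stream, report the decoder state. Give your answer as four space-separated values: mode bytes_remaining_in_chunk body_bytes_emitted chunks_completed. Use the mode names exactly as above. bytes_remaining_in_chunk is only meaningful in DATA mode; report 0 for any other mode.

Byte 0 = '2': mode=SIZE remaining=0 emitted=0 chunks_done=0
Byte 1 = 0x0D: mode=SIZE_CR remaining=0 emitted=0 chunks_done=0
Byte 2 = 0x0A: mode=DATA remaining=2 emitted=0 chunks_done=0
Byte 3 = 'u': mode=DATA remaining=1 emitted=1 chunks_done=0
Byte 4 = 'm': mode=DATA_DONE remaining=0 emitted=2 chunks_done=0
Byte 5 = 0x0D: mode=DATA_CR remaining=0 emitted=2 chunks_done=0
Byte 6 = 0x0A: mode=SIZE remaining=0 emitted=2 chunks_done=1
Byte 7 = '5': mode=SIZE remaining=0 emitted=2 chunks_done=1
Byte 8 = 0x0D: mode=SIZE_CR remaining=0 emitted=2 chunks_done=1
Byte 9 = 0x0A: mode=DATA remaining=5 emitted=2 chunks_done=1
Byte 10 = '9': mode=DATA remaining=4 emitted=3 chunks_done=1
Byte 11 = 'k': mode=DATA remaining=3 emitted=4 chunks_done=1
Byte 12 = 'h': mode=DATA remaining=2 emitted=5 chunks_done=1
Byte 13 = 'p': mode=DATA remaining=1 emitted=6 chunks_done=1
Byte 14 = 'v': mode=DATA_DONE remaining=0 emitted=7 chunks_done=1
Byte 15 = 0x0D: mode=DATA_CR remaining=0 emitted=7 chunks_done=1
Byte 16 = 0x0A: mode=SIZE remaining=0 emitted=7 chunks_done=2
Byte 17 = '5': mode=SIZE remaining=0 emitted=7 chunks_done=2
Byte 18 = 0x0D: mode=SIZE_CR remaining=0 emitted=7 chunks_done=2
Byte 19 = 0x0A: mode=DATA remaining=5 emitted=7 chunks_done=2
Byte 20 = 'p': mode=DATA remaining=4 emitted=8 chunks_done=2
Byte 21 = 'c': mode=DATA remaining=3 emitted=9 chunks_done=2
Byte 22 = 'u': mode=DATA remaining=2 emitted=10 chunks_done=2
Byte 23 = 'i': mode=DATA remaining=1 emitted=11 chunks_done=2
Byte 24 = '9': mode=DATA_DONE remaining=0 emitted=12 chunks_done=2
Byte 25 = 0x0D: mode=DATA_CR remaining=0 emitted=12 chunks_done=2
Byte 26 = 0x0A: mode=SIZE remaining=0 emitted=12 chunks_done=3
Byte 27 = '0': mode=SIZE remaining=0 emitted=12 chunks_done=3

Answer: SIZE 0 12 3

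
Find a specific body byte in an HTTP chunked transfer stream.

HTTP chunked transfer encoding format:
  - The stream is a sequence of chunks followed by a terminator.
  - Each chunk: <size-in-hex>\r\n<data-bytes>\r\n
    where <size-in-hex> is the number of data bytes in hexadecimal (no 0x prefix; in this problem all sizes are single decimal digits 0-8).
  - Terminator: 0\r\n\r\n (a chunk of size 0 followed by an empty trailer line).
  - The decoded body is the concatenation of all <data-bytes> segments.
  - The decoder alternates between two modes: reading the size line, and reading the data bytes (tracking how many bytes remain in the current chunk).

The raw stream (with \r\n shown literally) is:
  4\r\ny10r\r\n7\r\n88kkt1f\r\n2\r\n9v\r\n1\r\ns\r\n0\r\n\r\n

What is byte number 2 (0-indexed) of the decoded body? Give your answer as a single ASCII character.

Chunk 1: stream[0..1]='4' size=0x4=4, data at stream[3..7]='y10r' -> body[0..4], body so far='y10r'
Chunk 2: stream[9..10]='7' size=0x7=7, data at stream[12..19]='88kkt1f' -> body[4..11], body so far='y10r88kkt1f'
Chunk 3: stream[21..22]='2' size=0x2=2, data at stream[24..26]='9v' -> body[11..13], body so far='y10r88kkt1f9v'
Chunk 4: stream[28..29]='1' size=0x1=1, data at stream[31..32]='s' -> body[13..14], body so far='y10r88kkt1f9vs'
Chunk 5: stream[34..35]='0' size=0 (terminator). Final body='y10r88kkt1f9vs' (14 bytes)
Body byte 2 = '0'

Answer: 0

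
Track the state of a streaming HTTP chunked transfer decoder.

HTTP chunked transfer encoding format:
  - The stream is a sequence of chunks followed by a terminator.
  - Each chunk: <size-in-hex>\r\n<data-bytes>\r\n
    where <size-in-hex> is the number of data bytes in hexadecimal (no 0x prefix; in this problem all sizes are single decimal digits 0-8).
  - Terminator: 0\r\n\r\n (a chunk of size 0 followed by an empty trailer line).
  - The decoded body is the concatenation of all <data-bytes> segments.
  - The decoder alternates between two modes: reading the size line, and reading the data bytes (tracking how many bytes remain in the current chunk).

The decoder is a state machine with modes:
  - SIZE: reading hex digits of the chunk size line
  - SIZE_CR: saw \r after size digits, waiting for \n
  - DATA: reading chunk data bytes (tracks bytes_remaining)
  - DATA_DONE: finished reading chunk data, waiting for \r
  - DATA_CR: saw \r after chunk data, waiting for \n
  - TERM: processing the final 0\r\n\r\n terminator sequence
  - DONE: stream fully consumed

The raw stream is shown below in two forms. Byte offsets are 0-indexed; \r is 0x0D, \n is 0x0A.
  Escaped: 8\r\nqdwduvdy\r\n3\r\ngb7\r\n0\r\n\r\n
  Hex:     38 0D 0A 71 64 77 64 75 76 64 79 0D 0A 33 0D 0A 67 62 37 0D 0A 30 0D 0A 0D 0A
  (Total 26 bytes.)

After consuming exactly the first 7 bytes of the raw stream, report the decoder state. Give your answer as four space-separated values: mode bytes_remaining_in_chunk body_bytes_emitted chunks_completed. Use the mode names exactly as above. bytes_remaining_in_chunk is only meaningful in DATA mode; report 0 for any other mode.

Byte 0 = '8': mode=SIZE remaining=0 emitted=0 chunks_done=0
Byte 1 = 0x0D: mode=SIZE_CR remaining=0 emitted=0 chunks_done=0
Byte 2 = 0x0A: mode=DATA remaining=8 emitted=0 chunks_done=0
Byte 3 = 'q': mode=DATA remaining=7 emitted=1 chunks_done=0
Byte 4 = 'd': mode=DATA remaining=6 emitted=2 chunks_done=0
Byte 5 = 'w': mode=DATA remaining=5 emitted=3 chunks_done=0
Byte 6 = 'd': mode=DATA remaining=4 emitted=4 chunks_done=0

Answer: DATA 4 4 0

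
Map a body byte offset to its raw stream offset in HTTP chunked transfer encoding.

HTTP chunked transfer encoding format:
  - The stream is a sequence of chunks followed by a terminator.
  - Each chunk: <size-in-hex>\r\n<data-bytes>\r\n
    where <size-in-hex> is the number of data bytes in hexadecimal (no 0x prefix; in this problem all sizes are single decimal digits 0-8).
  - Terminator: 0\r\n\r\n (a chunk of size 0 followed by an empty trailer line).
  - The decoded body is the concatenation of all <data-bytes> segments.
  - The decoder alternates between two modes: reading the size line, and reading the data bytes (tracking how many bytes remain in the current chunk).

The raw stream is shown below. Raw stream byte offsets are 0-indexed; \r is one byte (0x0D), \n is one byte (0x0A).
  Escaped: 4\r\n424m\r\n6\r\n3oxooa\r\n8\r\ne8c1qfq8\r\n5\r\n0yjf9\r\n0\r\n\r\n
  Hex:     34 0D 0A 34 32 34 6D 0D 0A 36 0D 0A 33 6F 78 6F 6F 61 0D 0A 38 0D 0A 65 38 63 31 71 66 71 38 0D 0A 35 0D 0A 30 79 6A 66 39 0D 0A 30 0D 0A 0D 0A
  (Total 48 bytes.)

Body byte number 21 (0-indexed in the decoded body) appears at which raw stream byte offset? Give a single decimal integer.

Chunk 1: stream[0..1]='4' size=0x4=4, data at stream[3..7]='424m' -> body[0..4], body so far='424m'
Chunk 2: stream[9..10]='6' size=0x6=6, data at stream[12..18]='3oxooa' -> body[4..10], body so far='424m3oxooa'
Chunk 3: stream[20..21]='8' size=0x8=8, data at stream[23..31]='e8c1qfq8' -> body[10..18], body so far='424m3oxooae8c1qfq8'
Chunk 4: stream[33..34]='5' size=0x5=5, data at stream[36..41]='0yjf9' -> body[18..23], body so far='424m3oxooae8c1qfq80yjf9'
Chunk 5: stream[43..44]='0' size=0 (terminator). Final body='424m3oxooae8c1qfq80yjf9' (23 bytes)
Body byte 21 at stream offset 39

Answer: 39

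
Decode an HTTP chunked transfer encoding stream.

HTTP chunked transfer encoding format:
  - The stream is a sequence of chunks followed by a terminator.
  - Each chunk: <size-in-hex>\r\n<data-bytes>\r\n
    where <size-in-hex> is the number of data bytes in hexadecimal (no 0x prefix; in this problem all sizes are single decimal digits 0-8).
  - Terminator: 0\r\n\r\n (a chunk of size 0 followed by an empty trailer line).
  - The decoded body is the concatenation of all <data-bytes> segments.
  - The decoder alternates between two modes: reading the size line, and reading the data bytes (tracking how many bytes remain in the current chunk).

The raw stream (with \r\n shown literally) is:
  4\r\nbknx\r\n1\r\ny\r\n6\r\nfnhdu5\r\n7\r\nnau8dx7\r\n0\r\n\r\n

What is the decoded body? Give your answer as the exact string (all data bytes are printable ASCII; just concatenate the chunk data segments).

Chunk 1: stream[0..1]='4' size=0x4=4, data at stream[3..7]='bknx' -> body[0..4], body so far='bknx'
Chunk 2: stream[9..10]='1' size=0x1=1, data at stream[12..13]='y' -> body[4..5], body so far='bknxy'
Chunk 3: stream[15..16]='6' size=0x6=6, data at stream[18..24]='fnhdu5' -> body[5..11], body so far='bknxyfnhdu5'
Chunk 4: stream[26..27]='7' size=0x7=7, data at stream[29..36]='nau8dx7' -> body[11..18], body so far='bknxyfnhdu5nau8dx7'
Chunk 5: stream[38..39]='0' size=0 (terminator). Final body='bknxyfnhdu5nau8dx7' (18 bytes)

Answer: bknxyfnhdu5nau8dx7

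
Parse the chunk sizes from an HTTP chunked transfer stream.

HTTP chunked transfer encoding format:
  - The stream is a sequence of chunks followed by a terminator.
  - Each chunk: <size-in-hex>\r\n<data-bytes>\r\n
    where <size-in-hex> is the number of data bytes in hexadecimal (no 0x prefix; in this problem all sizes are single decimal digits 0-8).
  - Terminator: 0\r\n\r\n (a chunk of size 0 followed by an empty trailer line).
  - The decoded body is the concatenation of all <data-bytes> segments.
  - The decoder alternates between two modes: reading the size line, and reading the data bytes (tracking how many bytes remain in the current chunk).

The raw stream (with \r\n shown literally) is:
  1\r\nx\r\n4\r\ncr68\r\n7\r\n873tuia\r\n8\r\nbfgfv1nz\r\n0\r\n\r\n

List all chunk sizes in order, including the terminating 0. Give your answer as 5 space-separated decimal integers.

Chunk 1: stream[0..1]='1' size=0x1=1, data at stream[3..4]='x' -> body[0..1], body so far='x'
Chunk 2: stream[6..7]='4' size=0x4=4, data at stream[9..13]='cr68' -> body[1..5], body so far='xcr68'
Chunk 3: stream[15..16]='7' size=0x7=7, data at stream[18..25]='873tuia' -> body[5..12], body so far='xcr68873tuia'
Chunk 4: stream[27..28]='8' size=0x8=8, data at stream[30..38]='bfgfv1nz' -> body[12..20], body so far='xcr68873tuiabfgfv1nz'
Chunk 5: stream[40..41]='0' size=0 (terminator). Final body='xcr68873tuiabfgfv1nz' (20 bytes)

Answer: 1 4 7 8 0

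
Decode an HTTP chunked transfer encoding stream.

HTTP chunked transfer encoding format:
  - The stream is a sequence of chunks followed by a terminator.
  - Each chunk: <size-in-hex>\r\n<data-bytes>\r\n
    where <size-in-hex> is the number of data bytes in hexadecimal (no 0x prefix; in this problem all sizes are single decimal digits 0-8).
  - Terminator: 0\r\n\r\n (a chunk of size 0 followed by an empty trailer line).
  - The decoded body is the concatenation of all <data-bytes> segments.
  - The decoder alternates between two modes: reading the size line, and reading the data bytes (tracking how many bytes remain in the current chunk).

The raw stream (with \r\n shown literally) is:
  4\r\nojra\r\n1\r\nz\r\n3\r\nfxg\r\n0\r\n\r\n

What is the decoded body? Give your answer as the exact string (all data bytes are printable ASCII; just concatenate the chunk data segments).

Chunk 1: stream[0..1]='4' size=0x4=4, data at stream[3..7]='ojra' -> body[0..4], body so far='ojra'
Chunk 2: stream[9..10]='1' size=0x1=1, data at stream[12..13]='z' -> body[4..5], body so far='ojraz'
Chunk 3: stream[15..16]='3' size=0x3=3, data at stream[18..21]='fxg' -> body[5..8], body so far='ojrazfxg'
Chunk 4: stream[23..24]='0' size=0 (terminator). Final body='ojrazfxg' (8 bytes)

Answer: ojrazfxg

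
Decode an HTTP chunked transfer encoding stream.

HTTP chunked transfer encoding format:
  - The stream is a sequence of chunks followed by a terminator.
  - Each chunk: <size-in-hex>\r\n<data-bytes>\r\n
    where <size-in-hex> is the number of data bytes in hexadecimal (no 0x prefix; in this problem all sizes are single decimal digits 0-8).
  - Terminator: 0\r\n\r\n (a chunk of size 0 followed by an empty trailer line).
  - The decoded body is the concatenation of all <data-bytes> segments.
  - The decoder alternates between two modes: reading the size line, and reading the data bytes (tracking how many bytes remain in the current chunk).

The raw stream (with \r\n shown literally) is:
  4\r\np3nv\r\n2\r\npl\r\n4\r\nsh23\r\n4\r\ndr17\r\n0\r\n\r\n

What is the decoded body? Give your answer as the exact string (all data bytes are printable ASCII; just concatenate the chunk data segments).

Answer: p3nvplsh23dr17

Derivation:
Chunk 1: stream[0..1]='4' size=0x4=4, data at stream[3..7]='p3nv' -> body[0..4], body so far='p3nv'
Chunk 2: stream[9..10]='2' size=0x2=2, data at stream[12..14]='pl' -> body[4..6], body so far='p3nvpl'
Chunk 3: stream[16..17]='4' size=0x4=4, data at stream[19..23]='sh23' -> body[6..10], body so far='p3nvplsh23'
Chunk 4: stream[25..26]='4' size=0x4=4, data at stream[28..32]='dr17' -> body[10..14], body so far='p3nvplsh23dr17'
Chunk 5: stream[34..35]='0' size=0 (terminator). Final body='p3nvplsh23dr17' (14 bytes)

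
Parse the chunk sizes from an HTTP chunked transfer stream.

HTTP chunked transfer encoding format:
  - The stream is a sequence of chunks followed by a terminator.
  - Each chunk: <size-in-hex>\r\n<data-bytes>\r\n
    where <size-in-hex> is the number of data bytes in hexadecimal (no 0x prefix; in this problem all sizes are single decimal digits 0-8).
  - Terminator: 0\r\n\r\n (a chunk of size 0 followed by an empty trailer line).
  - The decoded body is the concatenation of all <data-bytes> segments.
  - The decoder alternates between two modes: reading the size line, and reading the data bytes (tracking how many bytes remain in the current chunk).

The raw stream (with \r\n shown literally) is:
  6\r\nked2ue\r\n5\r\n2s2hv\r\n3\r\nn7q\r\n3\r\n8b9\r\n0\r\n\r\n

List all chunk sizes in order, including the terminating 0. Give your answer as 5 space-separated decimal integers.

Chunk 1: stream[0..1]='6' size=0x6=6, data at stream[3..9]='ked2ue' -> body[0..6], body so far='ked2ue'
Chunk 2: stream[11..12]='5' size=0x5=5, data at stream[14..19]='2s2hv' -> body[6..11], body so far='ked2ue2s2hv'
Chunk 3: stream[21..22]='3' size=0x3=3, data at stream[24..27]='n7q' -> body[11..14], body so far='ked2ue2s2hvn7q'
Chunk 4: stream[29..30]='3' size=0x3=3, data at stream[32..35]='8b9' -> body[14..17], body so far='ked2ue2s2hvn7q8b9'
Chunk 5: stream[37..38]='0' size=0 (terminator). Final body='ked2ue2s2hvn7q8b9' (17 bytes)

Answer: 6 5 3 3 0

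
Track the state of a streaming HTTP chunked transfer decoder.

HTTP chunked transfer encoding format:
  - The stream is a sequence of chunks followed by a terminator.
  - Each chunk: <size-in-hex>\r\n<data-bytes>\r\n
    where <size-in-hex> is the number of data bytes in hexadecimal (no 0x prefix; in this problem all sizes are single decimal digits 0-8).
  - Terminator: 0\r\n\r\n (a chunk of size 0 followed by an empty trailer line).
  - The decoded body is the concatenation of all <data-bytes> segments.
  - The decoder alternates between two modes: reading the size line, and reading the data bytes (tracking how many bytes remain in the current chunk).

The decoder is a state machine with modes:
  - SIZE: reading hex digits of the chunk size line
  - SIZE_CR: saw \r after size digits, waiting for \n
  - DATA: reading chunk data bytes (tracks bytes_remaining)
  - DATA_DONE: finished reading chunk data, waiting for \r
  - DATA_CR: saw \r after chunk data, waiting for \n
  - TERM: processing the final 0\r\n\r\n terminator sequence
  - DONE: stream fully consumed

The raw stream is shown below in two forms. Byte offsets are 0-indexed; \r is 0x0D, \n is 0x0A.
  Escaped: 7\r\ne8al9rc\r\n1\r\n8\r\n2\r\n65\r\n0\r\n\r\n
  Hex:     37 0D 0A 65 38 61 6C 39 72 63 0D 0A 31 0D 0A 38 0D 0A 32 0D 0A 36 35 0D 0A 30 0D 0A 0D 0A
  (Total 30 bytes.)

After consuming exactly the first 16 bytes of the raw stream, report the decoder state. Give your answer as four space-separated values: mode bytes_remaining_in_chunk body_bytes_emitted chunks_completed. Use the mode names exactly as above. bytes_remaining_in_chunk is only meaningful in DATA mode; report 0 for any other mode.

Byte 0 = '7': mode=SIZE remaining=0 emitted=0 chunks_done=0
Byte 1 = 0x0D: mode=SIZE_CR remaining=0 emitted=0 chunks_done=0
Byte 2 = 0x0A: mode=DATA remaining=7 emitted=0 chunks_done=0
Byte 3 = 'e': mode=DATA remaining=6 emitted=1 chunks_done=0
Byte 4 = '8': mode=DATA remaining=5 emitted=2 chunks_done=0
Byte 5 = 'a': mode=DATA remaining=4 emitted=3 chunks_done=0
Byte 6 = 'l': mode=DATA remaining=3 emitted=4 chunks_done=0
Byte 7 = '9': mode=DATA remaining=2 emitted=5 chunks_done=0
Byte 8 = 'r': mode=DATA remaining=1 emitted=6 chunks_done=0
Byte 9 = 'c': mode=DATA_DONE remaining=0 emitted=7 chunks_done=0
Byte 10 = 0x0D: mode=DATA_CR remaining=0 emitted=7 chunks_done=0
Byte 11 = 0x0A: mode=SIZE remaining=0 emitted=7 chunks_done=1
Byte 12 = '1': mode=SIZE remaining=0 emitted=7 chunks_done=1
Byte 13 = 0x0D: mode=SIZE_CR remaining=0 emitted=7 chunks_done=1
Byte 14 = 0x0A: mode=DATA remaining=1 emitted=7 chunks_done=1
Byte 15 = '8': mode=DATA_DONE remaining=0 emitted=8 chunks_done=1

Answer: DATA_DONE 0 8 1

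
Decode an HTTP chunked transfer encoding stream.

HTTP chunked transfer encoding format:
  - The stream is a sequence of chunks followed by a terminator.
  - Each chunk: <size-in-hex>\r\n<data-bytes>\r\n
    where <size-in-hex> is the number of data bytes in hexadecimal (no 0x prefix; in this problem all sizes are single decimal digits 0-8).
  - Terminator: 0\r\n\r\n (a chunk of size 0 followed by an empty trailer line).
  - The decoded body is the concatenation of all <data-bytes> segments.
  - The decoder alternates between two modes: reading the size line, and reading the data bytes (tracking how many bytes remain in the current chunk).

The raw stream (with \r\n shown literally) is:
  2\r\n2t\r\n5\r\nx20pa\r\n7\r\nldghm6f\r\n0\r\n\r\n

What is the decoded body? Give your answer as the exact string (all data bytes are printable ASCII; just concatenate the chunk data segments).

Answer: 2tx20paldghm6f

Derivation:
Chunk 1: stream[0..1]='2' size=0x2=2, data at stream[3..5]='2t' -> body[0..2], body so far='2t'
Chunk 2: stream[7..8]='5' size=0x5=5, data at stream[10..15]='x20pa' -> body[2..7], body so far='2tx20pa'
Chunk 3: stream[17..18]='7' size=0x7=7, data at stream[20..27]='ldghm6f' -> body[7..14], body so far='2tx20paldghm6f'
Chunk 4: stream[29..30]='0' size=0 (terminator). Final body='2tx20paldghm6f' (14 bytes)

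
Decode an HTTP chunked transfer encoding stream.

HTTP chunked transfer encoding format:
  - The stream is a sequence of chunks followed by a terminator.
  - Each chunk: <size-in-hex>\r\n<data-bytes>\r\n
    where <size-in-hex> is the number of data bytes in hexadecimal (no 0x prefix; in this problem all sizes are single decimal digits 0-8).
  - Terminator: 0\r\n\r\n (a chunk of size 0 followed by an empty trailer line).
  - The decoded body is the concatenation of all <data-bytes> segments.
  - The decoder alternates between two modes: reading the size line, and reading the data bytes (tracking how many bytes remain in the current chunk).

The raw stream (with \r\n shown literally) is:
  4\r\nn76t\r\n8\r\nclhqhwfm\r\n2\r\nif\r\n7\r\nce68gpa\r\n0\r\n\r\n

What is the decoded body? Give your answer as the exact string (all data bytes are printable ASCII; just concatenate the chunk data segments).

Answer: n76tclhqhwfmifce68gpa

Derivation:
Chunk 1: stream[0..1]='4' size=0x4=4, data at stream[3..7]='n76t' -> body[0..4], body so far='n76t'
Chunk 2: stream[9..10]='8' size=0x8=8, data at stream[12..20]='clhqhwfm' -> body[4..12], body so far='n76tclhqhwfm'
Chunk 3: stream[22..23]='2' size=0x2=2, data at stream[25..27]='if' -> body[12..14], body so far='n76tclhqhwfmif'
Chunk 4: stream[29..30]='7' size=0x7=7, data at stream[32..39]='ce68gpa' -> body[14..21], body so far='n76tclhqhwfmifce68gpa'
Chunk 5: stream[41..42]='0' size=0 (terminator). Final body='n76tclhqhwfmifce68gpa' (21 bytes)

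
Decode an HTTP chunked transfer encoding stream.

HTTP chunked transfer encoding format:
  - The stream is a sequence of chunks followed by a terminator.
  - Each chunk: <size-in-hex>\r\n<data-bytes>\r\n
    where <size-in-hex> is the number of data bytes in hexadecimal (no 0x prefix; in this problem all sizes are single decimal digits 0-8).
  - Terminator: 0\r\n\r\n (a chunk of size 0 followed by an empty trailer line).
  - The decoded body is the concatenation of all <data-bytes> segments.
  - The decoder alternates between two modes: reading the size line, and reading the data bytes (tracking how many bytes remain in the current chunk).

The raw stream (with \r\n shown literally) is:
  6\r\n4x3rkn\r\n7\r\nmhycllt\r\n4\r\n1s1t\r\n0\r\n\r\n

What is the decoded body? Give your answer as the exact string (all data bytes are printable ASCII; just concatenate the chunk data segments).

Answer: 4x3rknmhycllt1s1t

Derivation:
Chunk 1: stream[0..1]='6' size=0x6=6, data at stream[3..9]='4x3rkn' -> body[0..6], body so far='4x3rkn'
Chunk 2: stream[11..12]='7' size=0x7=7, data at stream[14..21]='mhycllt' -> body[6..13], body so far='4x3rknmhycllt'
Chunk 3: stream[23..24]='4' size=0x4=4, data at stream[26..30]='1s1t' -> body[13..17], body so far='4x3rknmhycllt1s1t'
Chunk 4: stream[32..33]='0' size=0 (terminator). Final body='4x3rknmhycllt1s1t' (17 bytes)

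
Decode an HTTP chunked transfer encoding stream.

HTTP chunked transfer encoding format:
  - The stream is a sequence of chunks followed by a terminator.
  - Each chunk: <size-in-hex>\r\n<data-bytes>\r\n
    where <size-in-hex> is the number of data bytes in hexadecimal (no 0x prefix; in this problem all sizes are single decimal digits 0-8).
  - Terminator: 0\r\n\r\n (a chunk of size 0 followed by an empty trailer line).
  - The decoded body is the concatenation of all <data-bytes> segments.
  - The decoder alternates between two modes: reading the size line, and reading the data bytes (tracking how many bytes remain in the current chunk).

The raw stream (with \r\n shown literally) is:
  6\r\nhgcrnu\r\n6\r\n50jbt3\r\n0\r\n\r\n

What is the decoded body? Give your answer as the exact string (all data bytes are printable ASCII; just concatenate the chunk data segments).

Chunk 1: stream[0..1]='6' size=0x6=6, data at stream[3..9]='hgcrnu' -> body[0..6], body so far='hgcrnu'
Chunk 2: stream[11..12]='6' size=0x6=6, data at stream[14..20]='50jbt3' -> body[6..12], body so far='hgcrnu50jbt3'
Chunk 3: stream[22..23]='0' size=0 (terminator). Final body='hgcrnu50jbt3' (12 bytes)

Answer: hgcrnu50jbt3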